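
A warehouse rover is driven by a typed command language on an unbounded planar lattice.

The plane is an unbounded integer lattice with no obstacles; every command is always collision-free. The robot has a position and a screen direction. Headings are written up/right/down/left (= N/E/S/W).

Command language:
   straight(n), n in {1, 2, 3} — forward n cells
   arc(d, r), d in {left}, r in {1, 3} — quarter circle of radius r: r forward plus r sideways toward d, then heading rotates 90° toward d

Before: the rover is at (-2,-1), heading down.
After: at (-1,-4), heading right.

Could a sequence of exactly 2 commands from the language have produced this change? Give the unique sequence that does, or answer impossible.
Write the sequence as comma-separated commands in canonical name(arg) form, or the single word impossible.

key: position moved to (-1,-4) AND the heading swung to E — translation plus rotation needed
begin: at (-2,-1), heading down
[1] after straight(2): at (-2,-3), heading down
[2] after arc(left, 1): at (-1,-4), heading right
no other 2-command option fits: unique.

straight(2), arc(left, 1)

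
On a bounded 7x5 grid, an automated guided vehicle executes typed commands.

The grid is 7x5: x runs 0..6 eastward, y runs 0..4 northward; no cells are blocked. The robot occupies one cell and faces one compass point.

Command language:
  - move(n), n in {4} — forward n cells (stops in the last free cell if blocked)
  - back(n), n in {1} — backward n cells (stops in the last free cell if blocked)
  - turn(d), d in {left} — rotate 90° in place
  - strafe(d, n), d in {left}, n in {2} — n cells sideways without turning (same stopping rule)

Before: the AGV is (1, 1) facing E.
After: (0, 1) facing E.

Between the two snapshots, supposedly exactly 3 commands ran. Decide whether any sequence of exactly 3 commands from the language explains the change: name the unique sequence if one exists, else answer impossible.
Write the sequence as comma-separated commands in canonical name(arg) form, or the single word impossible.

back(1), back(1), back(1)

key: the second back(1) runs into the grid edge before its full distance
t0: (1, 1) facing E
1. back(1) → (0, 1) facing E
2. back(1) → (0, 1) facing E
3. back(1) → (0, 1) facing E
no rival 3-sequence matches.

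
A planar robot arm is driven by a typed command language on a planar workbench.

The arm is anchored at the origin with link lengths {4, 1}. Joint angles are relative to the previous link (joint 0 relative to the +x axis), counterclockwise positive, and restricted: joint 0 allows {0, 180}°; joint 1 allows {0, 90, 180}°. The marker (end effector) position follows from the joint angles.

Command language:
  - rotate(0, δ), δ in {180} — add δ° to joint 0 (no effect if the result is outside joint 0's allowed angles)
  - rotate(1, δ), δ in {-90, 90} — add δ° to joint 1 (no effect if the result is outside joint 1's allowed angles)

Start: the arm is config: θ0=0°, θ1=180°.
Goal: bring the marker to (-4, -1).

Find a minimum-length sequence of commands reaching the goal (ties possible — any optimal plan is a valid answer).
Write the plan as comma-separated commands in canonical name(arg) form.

t0: config: θ0=0°, θ1=180°
[1] after rotate(0, 180): config: θ0=180°, θ1=180°
[2] after rotate(1, -90): config: θ0=180°, θ1=90°
shorter routes all fall short; 2 is best.

rotate(0, 180), rotate(1, -90)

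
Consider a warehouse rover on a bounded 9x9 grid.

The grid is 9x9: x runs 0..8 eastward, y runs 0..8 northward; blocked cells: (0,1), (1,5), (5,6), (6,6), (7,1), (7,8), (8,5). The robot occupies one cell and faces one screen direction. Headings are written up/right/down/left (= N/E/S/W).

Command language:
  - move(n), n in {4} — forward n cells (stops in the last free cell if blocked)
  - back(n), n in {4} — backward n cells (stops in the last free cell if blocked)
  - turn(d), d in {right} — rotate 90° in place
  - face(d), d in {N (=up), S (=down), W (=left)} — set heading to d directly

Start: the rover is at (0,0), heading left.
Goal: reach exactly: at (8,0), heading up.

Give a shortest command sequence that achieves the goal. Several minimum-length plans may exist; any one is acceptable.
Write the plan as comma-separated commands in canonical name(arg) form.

back(4), back(4), face(N)

start: at (0,0), heading left
step 1 (back(4)): at (4,0), heading left
step 2 (back(4)): at (8,0), heading left
step 3 (face(N)): at (8,0), heading up
nothing shorter than 3 reaches the goal.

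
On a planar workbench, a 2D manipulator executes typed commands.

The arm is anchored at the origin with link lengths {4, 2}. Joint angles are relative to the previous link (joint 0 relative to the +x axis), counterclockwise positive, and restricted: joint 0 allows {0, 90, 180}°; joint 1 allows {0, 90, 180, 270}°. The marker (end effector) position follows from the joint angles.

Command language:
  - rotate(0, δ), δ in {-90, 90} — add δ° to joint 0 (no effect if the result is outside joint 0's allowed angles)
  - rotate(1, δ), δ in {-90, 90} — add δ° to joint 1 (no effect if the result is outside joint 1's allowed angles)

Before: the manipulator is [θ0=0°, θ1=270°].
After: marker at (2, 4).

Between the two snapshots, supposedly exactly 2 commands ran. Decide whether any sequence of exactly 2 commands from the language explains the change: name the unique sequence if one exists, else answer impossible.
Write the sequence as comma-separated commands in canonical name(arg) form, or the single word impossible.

rotate(0, -90), rotate(0, 90)

key: order matters: swapping rotate(0, -90) and rotate(0, 90) lands elsewhere
from: [θ0=0°, θ1=270°]
[1] after rotate(0, -90): [θ0=0°, θ1=270°]
[2] after rotate(0, 90): [θ0=90°, θ1=270°]
no other 2-command option fits: unique.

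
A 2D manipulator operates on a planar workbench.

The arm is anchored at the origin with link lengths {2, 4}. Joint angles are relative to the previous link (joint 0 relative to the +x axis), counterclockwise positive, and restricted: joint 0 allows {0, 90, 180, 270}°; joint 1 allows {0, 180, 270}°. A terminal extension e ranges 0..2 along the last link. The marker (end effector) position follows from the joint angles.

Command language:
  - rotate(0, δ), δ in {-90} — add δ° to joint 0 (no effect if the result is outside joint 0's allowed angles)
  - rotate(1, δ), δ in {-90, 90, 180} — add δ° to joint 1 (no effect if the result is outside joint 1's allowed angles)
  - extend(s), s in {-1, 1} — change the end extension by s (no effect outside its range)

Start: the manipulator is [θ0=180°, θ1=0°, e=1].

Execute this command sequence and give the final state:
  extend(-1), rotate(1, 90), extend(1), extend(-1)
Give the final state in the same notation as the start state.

[θ0=180°, θ1=0°, e=0]

t0: [θ0=180°, θ1=0°, e=1]
t=1 extend(-1) ⇒ [θ0=180°, θ1=0°, e=0]
t=2 rotate(1, 90) ⇒ [θ0=180°, θ1=0°, e=0]
t=3 extend(1) ⇒ [θ0=180°, θ1=0°, e=1]
t=4 extend(-1) ⇒ [θ0=180°, θ1=0°, e=0]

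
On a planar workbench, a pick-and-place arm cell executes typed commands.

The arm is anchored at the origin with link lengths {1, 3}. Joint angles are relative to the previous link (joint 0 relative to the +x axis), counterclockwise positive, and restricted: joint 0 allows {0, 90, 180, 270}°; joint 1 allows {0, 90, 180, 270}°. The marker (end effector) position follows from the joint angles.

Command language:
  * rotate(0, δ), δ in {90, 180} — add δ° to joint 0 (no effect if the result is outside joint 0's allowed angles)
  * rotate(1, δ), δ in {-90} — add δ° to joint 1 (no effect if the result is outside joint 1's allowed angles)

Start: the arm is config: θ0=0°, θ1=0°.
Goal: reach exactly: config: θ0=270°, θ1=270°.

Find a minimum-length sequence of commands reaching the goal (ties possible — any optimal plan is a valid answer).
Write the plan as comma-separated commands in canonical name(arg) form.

rotate(1, -90), rotate(0, 180), rotate(0, 90)

start: config: θ0=0°, θ1=0°
1. rotate(1, -90) → config: θ0=0°, θ1=270°
2. rotate(0, 180) → config: θ0=180°, θ1=270°
3. rotate(0, 90) → config: θ0=270°, θ1=270°
minimal: 3 command(s), checked below 3.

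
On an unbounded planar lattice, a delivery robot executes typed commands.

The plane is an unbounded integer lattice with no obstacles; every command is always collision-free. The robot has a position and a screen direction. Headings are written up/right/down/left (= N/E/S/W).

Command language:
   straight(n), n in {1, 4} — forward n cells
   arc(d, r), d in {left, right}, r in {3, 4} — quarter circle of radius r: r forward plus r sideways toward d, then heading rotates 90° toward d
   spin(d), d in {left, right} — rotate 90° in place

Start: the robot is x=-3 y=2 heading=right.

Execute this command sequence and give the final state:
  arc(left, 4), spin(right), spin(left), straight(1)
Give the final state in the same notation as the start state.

x=1 y=7 heading=up

initial: x=-3 y=2 heading=right
t=1 arc(left, 4) ⇒ x=1 y=6 heading=up
t=2 spin(right) ⇒ x=1 y=6 heading=right
t=3 spin(left) ⇒ x=1 y=6 heading=up
t=4 straight(1) ⇒ x=1 y=7 heading=up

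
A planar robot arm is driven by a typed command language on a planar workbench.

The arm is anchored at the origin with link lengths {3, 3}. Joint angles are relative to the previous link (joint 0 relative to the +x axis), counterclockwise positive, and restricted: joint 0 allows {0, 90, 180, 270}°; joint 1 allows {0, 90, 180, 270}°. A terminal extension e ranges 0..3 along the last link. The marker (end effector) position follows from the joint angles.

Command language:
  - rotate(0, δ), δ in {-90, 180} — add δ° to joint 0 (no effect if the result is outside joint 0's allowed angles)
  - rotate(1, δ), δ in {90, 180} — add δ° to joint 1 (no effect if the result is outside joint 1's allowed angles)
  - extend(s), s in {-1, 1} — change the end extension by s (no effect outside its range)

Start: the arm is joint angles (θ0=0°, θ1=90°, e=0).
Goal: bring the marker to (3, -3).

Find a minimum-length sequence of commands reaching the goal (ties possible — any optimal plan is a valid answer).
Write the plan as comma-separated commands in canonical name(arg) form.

rotate(0, -90)

t0: joint angles (θ0=0°, θ1=90°, e=0)
[1] after rotate(0, -90): joint angles (θ0=270°, θ1=90°, e=0)
shorter routes all fall short; 1 is best.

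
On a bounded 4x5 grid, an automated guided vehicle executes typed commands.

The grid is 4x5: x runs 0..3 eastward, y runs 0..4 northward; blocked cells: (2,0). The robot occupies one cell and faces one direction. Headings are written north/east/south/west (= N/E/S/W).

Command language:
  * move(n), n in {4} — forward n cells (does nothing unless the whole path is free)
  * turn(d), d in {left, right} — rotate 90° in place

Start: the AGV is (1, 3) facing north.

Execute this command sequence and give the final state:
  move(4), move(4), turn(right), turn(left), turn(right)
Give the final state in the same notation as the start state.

(1, 3) facing east

initial: (1, 3) facing north
1. move(4) → (1, 3) facing north
2. move(4) → (1, 3) facing north
3. turn(right) → (1, 3) facing east
4. turn(left) → (1, 3) facing north
5. turn(right) → (1, 3) facing east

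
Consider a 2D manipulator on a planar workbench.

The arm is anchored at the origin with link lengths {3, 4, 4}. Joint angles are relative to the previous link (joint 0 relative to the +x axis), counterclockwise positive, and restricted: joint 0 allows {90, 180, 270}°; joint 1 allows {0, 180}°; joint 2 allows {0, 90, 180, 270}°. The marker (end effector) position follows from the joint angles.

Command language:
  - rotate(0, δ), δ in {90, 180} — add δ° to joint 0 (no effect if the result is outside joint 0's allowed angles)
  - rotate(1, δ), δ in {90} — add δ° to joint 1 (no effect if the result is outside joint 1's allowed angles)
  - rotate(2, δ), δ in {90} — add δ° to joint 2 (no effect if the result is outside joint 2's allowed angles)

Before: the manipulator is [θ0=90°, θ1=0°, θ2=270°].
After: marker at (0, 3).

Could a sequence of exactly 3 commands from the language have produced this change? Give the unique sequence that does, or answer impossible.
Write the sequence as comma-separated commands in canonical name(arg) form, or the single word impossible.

begin: [θ0=90°, θ1=0°, θ2=270°]
step 1 (rotate(2, 90)): [θ0=90°, θ1=0°, θ2=0°]
step 2 (rotate(2, 90)): [θ0=90°, θ1=0°, θ2=90°]
step 3 (rotate(2, 90)): [θ0=90°, θ1=0°, θ2=180°]
uniquely the one of 64 3-step routes that fits.

rotate(2, 90), rotate(2, 90), rotate(2, 90)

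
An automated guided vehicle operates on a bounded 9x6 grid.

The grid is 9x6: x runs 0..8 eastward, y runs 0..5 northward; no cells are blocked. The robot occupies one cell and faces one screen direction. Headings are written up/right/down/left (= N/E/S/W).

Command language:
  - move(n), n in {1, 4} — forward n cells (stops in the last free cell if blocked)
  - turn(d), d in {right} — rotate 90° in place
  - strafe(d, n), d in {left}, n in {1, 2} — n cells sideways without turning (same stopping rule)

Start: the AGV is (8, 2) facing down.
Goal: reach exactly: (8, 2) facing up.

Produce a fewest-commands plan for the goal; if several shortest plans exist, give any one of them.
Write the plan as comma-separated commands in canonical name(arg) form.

start: (8, 2) facing down
t=1 turn(right) ⇒ (8, 2) facing left
t=2 turn(right) ⇒ (8, 2) facing up
no 1-step plan works, so 2 is optimal.

turn(right), turn(right)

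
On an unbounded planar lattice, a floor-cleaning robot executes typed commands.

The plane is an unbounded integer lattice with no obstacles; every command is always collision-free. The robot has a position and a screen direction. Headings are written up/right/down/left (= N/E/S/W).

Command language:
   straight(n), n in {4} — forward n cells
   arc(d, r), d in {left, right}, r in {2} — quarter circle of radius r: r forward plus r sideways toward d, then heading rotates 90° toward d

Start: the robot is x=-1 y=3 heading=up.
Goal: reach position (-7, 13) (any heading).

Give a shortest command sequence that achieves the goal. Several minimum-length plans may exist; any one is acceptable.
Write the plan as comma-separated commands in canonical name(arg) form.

straight(4), straight(4), arc(left, 2), straight(4)

begin: x=-1 y=3 heading=up
t=1 straight(4) ⇒ x=-1 y=7 heading=up
t=2 straight(4) ⇒ x=-1 y=11 heading=up
t=3 arc(left, 2) ⇒ x=-3 y=13 heading=left
t=4 straight(4) ⇒ x=-7 y=13 heading=left
no 3-step plan works, so 4 is optimal.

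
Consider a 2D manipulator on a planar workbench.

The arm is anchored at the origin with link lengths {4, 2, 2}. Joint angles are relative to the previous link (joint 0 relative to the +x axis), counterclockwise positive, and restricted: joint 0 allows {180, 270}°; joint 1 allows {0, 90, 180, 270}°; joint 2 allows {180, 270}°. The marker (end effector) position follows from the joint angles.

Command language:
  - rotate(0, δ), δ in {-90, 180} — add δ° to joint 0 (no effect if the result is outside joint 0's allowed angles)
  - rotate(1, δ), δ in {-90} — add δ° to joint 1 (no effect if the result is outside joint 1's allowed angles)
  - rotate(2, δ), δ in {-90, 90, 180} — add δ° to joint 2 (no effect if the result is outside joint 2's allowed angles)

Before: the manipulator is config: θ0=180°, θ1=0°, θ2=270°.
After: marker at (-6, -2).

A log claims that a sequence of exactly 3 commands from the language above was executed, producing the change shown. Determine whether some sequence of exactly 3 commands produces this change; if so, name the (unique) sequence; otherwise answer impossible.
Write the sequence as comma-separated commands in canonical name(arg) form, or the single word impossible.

rotate(1, -90), rotate(1, -90), rotate(1, -90)

t0: config: θ0=180°, θ1=0°, θ2=270°
1. rotate(1, -90) → config: θ0=180°, θ1=270°, θ2=270°
2. rotate(1, -90) → config: θ0=180°, θ1=180°, θ2=270°
3. rotate(1, -90) → config: θ0=180°, θ1=90°, θ2=270°
no rival 3-sequence matches.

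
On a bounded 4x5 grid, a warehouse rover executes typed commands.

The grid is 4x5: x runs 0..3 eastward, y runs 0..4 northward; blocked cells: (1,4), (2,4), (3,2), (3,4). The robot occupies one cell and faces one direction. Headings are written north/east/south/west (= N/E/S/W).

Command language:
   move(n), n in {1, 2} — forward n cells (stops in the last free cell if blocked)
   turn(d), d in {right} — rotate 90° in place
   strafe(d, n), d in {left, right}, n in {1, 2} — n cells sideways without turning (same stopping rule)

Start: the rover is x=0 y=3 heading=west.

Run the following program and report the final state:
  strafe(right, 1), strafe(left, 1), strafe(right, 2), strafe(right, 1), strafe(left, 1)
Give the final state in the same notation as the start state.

begin: x=0 y=3 heading=west
1. strafe(right, 1) → x=0 y=4 heading=west
2. strafe(left, 1) → x=0 y=3 heading=west
3. strafe(right, 2) → x=0 y=4 heading=west
4. strafe(right, 1) → x=0 y=4 heading=west
5. strafe(left, 1) → x=0 y=3 heading=west

x=0 y=3 heading=west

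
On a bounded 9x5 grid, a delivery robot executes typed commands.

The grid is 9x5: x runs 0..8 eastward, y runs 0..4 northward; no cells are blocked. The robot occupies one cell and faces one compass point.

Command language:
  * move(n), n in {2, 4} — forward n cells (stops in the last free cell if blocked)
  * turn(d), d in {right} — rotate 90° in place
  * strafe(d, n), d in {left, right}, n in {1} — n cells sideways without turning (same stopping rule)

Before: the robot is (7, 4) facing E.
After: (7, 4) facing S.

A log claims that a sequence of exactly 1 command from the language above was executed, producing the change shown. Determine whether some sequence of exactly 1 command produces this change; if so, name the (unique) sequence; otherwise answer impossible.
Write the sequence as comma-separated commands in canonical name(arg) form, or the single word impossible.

key: parked at (7,4) the whole time — nothing moves the robot
begin: (7, 4) facing E
1. turn(right) → (7, 4) facing S
all 5 alternatives checked — unique.

turn(right)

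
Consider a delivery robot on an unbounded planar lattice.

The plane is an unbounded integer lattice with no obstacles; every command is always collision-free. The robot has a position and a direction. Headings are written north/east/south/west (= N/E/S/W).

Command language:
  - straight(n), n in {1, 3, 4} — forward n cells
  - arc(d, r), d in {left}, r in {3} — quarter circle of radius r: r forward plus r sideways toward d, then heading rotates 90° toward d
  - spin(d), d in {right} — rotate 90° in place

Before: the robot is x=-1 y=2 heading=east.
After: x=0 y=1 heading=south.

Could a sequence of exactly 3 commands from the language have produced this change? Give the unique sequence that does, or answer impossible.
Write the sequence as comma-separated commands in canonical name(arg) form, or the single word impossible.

key: cell and facing (now S) both changed — the 3 commands mix motion and turning
initial: x=-1 y=2 heading=east
step 1 (straight(1)): x=0 y=2 heading=east
step 2 (spin(right)): x=0 y=2 heading=south
step 3 (straight(1)): x=0 y=1 heading=south
no other 3-command option fits: unique.

straight(1), spin(right), straight(1)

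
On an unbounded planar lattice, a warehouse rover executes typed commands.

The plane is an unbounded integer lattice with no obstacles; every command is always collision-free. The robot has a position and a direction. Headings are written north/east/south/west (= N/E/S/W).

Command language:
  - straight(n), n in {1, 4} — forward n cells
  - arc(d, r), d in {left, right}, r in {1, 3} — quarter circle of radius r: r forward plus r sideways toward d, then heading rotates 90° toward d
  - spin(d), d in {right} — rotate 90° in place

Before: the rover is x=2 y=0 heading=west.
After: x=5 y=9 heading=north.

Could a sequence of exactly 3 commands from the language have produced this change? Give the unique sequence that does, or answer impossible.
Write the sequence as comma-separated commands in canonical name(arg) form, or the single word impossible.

arc(right, 3), arc(right, 3), arc(left, 3)

key: running arc(left, 3) before arc(right, 3) would end elsewhere — order is forced
t0: x=2 y=0 heading=west
1. arc(right, 3) → x=-1 y=3 heading=north
2. arc(right, 3) → x=2 y=6 heading=east
3. arc(left, 3) → x=5 y=9 heading=north
no other 3-command option fits: unique.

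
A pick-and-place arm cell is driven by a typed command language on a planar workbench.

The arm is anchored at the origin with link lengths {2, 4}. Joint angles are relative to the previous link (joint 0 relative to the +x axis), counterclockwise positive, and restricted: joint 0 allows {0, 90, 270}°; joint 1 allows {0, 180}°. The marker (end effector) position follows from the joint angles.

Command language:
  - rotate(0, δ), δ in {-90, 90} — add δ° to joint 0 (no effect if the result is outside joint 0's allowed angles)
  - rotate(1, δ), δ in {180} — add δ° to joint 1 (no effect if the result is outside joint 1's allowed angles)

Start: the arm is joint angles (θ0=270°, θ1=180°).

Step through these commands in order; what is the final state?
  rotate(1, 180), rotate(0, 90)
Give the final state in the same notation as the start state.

joint angles (θ0=0°, θ1=0°)

t0: joint angles (θ0=270°, θ1=180°)
1. rotate(1, 180) → joint angles (θ0=270°, θ1=0°)
2. rotate(0, 90) → joint angles (θ0=0°, θ1=0°)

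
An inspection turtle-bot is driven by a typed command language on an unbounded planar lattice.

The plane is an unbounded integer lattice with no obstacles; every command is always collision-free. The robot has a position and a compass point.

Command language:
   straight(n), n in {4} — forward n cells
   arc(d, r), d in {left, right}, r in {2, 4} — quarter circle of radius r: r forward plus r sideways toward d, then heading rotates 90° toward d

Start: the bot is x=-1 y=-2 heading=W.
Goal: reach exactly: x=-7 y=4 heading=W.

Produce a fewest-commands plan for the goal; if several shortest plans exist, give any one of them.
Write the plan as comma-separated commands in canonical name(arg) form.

arc(right, 4), arc(left, 2)

start: x=-1 y=-2 heading=W
1. arc(right, 4) → x=-5 y=2 heading=N
2. arc(left, 2) → x=-7 y=4 heading=W
shorter routes all fall short; 2 is best.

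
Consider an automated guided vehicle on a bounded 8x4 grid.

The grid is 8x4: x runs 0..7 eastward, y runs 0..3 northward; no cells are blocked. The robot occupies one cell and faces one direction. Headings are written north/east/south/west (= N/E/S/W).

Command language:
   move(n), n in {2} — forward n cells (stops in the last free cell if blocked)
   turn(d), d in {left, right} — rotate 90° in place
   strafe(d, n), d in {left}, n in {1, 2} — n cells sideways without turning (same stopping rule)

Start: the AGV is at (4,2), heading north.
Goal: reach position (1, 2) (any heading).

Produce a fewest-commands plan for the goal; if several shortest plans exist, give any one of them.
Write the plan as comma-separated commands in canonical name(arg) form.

strafe(left, 2), strafe(left, 1)

start: at (4,2), heading north
1. strafe(left, 2) → at (2,2), heading north
2. strafe(left, 1) → at (1,2), heading north
no 1-step plan works, so 2 is optimal.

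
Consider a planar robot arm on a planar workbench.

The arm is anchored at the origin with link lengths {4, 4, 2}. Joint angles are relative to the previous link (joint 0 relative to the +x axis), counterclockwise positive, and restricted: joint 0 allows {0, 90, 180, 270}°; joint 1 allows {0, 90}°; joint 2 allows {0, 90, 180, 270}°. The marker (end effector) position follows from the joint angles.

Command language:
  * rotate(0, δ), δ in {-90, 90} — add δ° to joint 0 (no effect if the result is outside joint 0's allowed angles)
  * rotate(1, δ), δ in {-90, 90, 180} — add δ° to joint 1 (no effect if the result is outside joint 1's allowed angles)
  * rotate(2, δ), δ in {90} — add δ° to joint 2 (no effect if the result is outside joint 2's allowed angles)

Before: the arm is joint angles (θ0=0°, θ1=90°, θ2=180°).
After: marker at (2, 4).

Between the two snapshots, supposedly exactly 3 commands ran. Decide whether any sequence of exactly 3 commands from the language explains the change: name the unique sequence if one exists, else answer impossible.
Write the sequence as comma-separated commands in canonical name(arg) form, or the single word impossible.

rotate(2, 90), rotate(2, 90), rotate(2, 90)

begin: joint angles (θ0=0°, θ1=90°, θ2=180°)
t=1 rotate(2, 90) ⇒ joint angles (θ0=0°, θ1=90°, θ2=270°)
t=2 rotate(2, 90) ⇒ joint angles (θ0=0°, θ1=90°, θ2=0°)
t=3 rotate(2, 90) ⇒ joint angles (θ0=0°, θ1=90°, θ2=90°)
no rival 3-sequence matches.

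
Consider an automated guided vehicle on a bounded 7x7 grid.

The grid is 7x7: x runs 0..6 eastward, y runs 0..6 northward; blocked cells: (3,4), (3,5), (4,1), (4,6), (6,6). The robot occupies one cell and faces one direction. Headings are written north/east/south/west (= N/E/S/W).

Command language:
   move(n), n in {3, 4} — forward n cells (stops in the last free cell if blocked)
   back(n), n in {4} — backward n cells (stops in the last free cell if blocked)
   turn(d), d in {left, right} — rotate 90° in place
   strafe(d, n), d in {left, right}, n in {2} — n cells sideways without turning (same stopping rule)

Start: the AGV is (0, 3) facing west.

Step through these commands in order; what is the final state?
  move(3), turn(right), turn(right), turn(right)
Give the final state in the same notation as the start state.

start: (0, 3) facing west
[1] after move(3): (0, 3) facing west
[2] after turn(right): (0, 3) facing north
[3] after turn(right): (0, 3) facing east
[4] after turn(right): (0, 3) facing south

(0, 3) facing south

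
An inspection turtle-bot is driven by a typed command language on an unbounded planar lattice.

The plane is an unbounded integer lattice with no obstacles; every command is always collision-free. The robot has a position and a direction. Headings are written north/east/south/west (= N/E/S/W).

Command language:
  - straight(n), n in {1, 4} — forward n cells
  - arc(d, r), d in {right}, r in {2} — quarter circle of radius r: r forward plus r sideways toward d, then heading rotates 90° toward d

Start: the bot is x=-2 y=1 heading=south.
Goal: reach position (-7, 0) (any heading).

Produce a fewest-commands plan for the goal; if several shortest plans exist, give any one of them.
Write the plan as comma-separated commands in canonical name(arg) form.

straight(1), arc(right, 2), straight(1), arc(right, 2)

from: x=-2 y=1 heading=south
t=1 straight(1) ⇒ x=-2 y=0 heading=south
t=2 arc(right, 2) ⇒ x=-4 y=-2 heading=west
t=3 straight(1) ⇒ x=-5 y=-2 heading=west
t=4 arc(right, 2) ⇒ x=-7 y=0 heading=north
shorter routes all fall short; 4 is best.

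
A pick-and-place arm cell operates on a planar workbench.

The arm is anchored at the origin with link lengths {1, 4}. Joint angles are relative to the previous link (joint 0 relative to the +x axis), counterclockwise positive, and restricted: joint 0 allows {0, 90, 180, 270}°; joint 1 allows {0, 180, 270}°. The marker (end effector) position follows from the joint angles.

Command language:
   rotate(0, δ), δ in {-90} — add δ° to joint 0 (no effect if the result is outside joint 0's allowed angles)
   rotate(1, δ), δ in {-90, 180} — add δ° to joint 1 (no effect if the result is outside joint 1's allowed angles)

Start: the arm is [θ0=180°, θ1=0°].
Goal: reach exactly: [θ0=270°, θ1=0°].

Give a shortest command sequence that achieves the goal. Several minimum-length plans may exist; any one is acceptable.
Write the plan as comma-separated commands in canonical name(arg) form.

t0: [θ0=180°, θ1=0°]
t=1 rotate(0, -90) ⇒ [θ0=90°, θ1=0°]
t=2 rotate(0, -90) ⇒ [θ0=0°, θ1=0°]
t=3 rotate(0, -90) ⇒ [θ0=270°, θ1=0°]
minimal: 3 command(s), checked below 3.

rotate(0, -90), rotate(0, -90), rotate(0, -90)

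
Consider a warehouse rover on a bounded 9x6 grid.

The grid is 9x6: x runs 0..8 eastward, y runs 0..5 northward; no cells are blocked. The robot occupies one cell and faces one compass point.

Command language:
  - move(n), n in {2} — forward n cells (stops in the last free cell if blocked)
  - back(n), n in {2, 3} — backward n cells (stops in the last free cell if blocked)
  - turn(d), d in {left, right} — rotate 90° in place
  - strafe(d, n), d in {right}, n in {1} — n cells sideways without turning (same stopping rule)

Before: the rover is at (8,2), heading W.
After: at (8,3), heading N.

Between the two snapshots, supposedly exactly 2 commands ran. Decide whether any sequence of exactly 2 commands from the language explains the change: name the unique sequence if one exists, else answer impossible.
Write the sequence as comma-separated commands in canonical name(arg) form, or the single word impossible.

strafe(right, 1), turn(right)

key: order matters: swapping strafe(right, 1) and turn(right) lands elsewhere
begin: at (8,2), heading W
1. strafe(right, 1) → at (8,3), heading W
2. turn(right) → at (8,3), heading N
no rival 2-sequence matches.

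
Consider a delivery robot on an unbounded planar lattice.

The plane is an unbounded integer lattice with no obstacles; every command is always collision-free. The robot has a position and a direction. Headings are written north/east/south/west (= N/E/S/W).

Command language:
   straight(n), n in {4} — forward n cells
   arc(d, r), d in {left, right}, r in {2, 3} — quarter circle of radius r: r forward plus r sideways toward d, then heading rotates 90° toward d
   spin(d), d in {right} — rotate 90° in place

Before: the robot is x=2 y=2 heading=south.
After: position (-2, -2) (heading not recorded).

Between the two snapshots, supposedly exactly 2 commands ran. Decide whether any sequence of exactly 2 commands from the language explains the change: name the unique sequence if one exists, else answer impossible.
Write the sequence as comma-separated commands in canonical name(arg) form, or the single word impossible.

key: order matters: swapping arc(right, 2) and arc(left, 2) lands elsewhere
initial: x=2 y=2 heading=south
step 1 (arc(right, 2)): x=0 y=0 heading=west
step 2 (arc(left, 2)): x=-2 y=-2 heading=south
no rival 2-sequence matches.

arc(right, 2), arc(left, 2)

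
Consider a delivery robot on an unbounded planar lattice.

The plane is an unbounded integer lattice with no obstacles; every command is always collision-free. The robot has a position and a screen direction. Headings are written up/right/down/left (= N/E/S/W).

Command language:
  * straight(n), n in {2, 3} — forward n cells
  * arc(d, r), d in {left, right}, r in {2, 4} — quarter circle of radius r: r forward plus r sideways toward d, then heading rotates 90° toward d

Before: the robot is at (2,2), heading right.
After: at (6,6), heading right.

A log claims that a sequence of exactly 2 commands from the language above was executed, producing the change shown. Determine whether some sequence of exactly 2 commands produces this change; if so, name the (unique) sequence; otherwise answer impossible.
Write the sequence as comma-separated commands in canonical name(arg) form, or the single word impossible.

arc(left, 2), arc(right, 2)

key: running arc(right, 2) before arc(left, 2) would end elsewhere — order is forced
begin: at (2,2), heading right
step 1 (arc(left, 2)): at (4,4), heading up
step 2 (arc(right, 2)): at (6,6), heading right
uniquely the one of 36 2-step routes that fits.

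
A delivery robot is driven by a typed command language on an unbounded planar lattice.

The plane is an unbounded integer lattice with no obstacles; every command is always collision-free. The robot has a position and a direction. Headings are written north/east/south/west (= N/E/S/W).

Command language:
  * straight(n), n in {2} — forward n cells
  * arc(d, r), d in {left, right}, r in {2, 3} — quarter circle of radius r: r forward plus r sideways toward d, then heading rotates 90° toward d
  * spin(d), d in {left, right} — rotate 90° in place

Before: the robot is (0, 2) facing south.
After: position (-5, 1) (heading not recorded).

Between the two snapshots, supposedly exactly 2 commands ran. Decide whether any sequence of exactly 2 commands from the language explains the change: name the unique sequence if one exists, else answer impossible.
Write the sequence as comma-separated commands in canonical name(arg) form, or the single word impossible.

arc(right, 3), arc(right, 2)

key: order matters: swapping arc(right, 3) and arc(right, 2) lands elsewhere
start: (0, 2) facing south
step 1 (arc(right, 3)): (-3, -1) facing west
step 2 (arc(right, 2)): (-5, 1) facing north
no other 2-command option fits: unique.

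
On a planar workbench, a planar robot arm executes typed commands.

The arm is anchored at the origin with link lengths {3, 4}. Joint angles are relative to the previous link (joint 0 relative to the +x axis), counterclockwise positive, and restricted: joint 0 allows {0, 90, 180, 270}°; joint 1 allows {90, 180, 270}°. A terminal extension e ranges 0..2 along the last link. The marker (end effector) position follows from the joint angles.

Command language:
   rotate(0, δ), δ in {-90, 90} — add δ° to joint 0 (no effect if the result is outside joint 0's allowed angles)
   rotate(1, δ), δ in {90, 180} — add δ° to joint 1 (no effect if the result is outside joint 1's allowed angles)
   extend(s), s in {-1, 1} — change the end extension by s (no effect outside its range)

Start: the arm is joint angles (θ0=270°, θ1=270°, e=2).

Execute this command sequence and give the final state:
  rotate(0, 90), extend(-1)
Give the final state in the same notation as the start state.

joint angles (θ0=0°, θ1=270°, e=1)

initial: joint angles (θ0=270°, θ1=270°, e=2)
t=1 rotate(0, 90) ⇒ joint angles (θ0=0°, θ1=270°, e=2)
t=2 extend(-1) ⇒ joint angles (θ0=0°, θ1=270°, e=1)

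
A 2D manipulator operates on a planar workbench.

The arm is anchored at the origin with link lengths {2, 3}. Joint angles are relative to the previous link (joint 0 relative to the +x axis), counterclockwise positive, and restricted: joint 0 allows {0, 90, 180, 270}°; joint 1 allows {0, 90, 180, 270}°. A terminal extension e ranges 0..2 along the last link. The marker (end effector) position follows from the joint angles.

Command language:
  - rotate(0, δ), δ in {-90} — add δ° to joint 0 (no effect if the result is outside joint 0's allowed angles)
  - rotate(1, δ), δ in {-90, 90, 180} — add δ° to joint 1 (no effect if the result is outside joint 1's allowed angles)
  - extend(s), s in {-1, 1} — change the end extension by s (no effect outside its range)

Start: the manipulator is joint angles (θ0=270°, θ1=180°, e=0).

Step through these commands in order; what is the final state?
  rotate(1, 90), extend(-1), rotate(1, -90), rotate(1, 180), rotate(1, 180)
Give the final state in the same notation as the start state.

initial: joint angles (θ0=270°, θ1=180°, e=0)
t=1 rotate(1, 90) ⇒ joint angles (θ0=270°, θ1=270°, e=0)
t=2 extend(-1) ⇒ joint angles (θ0=270°, θ1=270°, e=0)
t=3 rotate(1, -90) ⇒ joint angles (θ0=270°, θ1=180°, e=0)
t=4 rotate(1, 180) ⇒ joint angles (θ0=270°, θ1=0°, e=0)
t=5 rotate(1, 180) ⇒ joint angles (θ0=270°, θ1=180°, e=0)

joint angles (θ0=270°, θ1=180°, e=0)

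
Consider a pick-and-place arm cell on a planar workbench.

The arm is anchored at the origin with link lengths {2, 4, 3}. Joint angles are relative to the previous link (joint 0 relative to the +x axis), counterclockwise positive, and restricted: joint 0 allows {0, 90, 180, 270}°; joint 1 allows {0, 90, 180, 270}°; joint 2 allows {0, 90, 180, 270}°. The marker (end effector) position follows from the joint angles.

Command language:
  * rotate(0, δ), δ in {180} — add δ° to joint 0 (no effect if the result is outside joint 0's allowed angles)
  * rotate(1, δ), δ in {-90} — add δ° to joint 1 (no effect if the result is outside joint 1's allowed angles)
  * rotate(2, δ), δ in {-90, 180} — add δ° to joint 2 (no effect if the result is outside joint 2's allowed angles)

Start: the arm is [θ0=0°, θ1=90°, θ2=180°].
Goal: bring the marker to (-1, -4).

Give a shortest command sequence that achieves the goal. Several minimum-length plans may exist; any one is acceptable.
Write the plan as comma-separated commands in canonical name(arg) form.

rotate(2, -90), rotate(2, 180), rotate(1, -90), rotate(1, -90)

from: [θ0=0°, θ1=90°, θ2=180°]
[1] after rotate(2, -90): [θ0=0°, θ1=90°, θ2=90°]
[2] after rotate(2, 180): [θ0=0°, θ1=90°, θ2=270°]
[3] after rotate(1, -90): [θ0=0°, θ1=0°, θ2=270°]
[4] after rotate(1, -90): [θ0=0°, θ1=270°, θ2=270°]
no 3-step plan works, so 4 is optimal.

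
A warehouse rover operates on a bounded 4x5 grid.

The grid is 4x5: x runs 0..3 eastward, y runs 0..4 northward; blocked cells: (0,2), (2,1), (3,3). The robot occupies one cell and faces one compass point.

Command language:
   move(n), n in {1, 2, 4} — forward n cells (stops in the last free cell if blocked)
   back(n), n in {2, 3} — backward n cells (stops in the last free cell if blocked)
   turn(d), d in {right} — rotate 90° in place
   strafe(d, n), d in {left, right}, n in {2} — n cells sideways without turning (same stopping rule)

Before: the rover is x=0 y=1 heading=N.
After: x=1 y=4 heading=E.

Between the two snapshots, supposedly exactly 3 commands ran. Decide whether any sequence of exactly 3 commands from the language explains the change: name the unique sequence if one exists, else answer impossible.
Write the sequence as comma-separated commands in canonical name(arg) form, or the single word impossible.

strafe(right, 2), move(4), turn(right)

key: order matters: swapping strafe(right, 2) and turn(right) lands elsewhere
begin: x=0 y=1 heading=N
1. strafe(right, 2) → x=1 y=1 heading=N
2. move(4) → x=1 y=4 heading=N
3. turn(right) → x=1 y=4 heading=E
uniquely the one of 512 3-step routes that fits.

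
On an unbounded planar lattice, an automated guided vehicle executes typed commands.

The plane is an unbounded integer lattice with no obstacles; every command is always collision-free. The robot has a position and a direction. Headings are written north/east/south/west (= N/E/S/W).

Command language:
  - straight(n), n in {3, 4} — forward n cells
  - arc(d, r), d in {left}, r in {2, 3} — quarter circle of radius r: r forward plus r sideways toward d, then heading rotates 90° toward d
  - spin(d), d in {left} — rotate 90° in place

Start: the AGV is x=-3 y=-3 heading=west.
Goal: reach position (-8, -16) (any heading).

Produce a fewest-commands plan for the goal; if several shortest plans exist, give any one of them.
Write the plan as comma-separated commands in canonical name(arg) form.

straight(3), arc(left, 2), straight(3), straight(4), straight(4)

t0: x=-3 y=-3 heading=west
t=1 straight(3) ⇒ x=-6 y=-3 heading=west
t=2 arc(left, 2) ⇒ x=-8 y=-5 heading=south
t=3 straight(3) ⇒ x=-8 y=-8 heading=south
t=4 straight(4) ⇒ x=-8 y=-12 heading=south
t=5 straight(4) ⇒ x=-8 y=-16 heading=south
nothing shorter than 5 reaches the goal.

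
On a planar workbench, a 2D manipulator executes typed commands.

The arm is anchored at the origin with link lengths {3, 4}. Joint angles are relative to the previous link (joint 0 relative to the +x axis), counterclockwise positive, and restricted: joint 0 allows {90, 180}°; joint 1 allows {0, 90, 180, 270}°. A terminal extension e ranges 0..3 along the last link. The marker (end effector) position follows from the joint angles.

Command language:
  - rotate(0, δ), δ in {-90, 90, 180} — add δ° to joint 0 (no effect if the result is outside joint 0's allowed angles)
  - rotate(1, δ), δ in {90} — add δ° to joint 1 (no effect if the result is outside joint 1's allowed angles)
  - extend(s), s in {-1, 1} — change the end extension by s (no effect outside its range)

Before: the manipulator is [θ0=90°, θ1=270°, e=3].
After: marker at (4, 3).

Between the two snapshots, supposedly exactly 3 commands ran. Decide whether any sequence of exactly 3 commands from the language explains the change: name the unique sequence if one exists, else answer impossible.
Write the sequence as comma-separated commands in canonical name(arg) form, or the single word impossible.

begin: [θ0=90°, θ1=270°, e=3]
1. extend(-1) → [θ0=90°, θ1=270°, e=2]
2. extend(-1) → [θ0=90°, θ1=270°, e=1]
3. extend(-1) → [θ0=90°, θ1=270°, e=0]
no rival 3-sequence matches.

extend(-1), extend(-1), extend(-1)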